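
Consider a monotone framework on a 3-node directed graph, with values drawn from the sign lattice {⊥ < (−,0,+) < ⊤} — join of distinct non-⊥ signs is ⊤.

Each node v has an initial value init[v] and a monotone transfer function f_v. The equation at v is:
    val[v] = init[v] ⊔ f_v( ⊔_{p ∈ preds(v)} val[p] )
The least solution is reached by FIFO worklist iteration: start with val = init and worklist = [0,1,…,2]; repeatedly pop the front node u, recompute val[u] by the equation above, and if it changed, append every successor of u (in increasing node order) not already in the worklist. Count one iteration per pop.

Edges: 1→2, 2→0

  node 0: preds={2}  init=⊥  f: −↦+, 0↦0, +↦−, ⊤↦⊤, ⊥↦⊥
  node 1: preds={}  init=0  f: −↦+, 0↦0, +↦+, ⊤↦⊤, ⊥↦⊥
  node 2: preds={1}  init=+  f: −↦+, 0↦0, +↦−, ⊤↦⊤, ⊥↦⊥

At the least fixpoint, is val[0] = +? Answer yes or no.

no

Trace (4 dequeues):
  [1] u=0 | in + | out − | prev ⊥ | push {}
  [2] u=1 | in ⊥ | out 0 | ==
  [3] u=2 | in 0 | out ⊤ | prev + | push {0}
  [4] u=0 | in ⊤ | out ⊤ | prev − | push {}

Converged values:
  [0] ⊤
  [1] 0
  [2] ⊤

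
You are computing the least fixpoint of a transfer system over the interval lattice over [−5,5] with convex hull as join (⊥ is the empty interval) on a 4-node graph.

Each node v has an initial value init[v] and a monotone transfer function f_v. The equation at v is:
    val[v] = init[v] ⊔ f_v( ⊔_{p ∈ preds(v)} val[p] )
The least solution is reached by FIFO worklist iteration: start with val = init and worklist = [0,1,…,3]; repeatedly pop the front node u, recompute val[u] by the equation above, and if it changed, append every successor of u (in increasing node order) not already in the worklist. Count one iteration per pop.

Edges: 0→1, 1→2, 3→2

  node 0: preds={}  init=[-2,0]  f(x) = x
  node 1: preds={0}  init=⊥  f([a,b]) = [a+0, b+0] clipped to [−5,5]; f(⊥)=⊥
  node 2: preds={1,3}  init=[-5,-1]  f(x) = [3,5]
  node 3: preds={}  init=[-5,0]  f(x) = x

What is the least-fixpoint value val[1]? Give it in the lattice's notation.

Worklist (4 pops):
  #1 pop 0: in=⊥ → [-2,0] (no change)
  #2 pop 1: in=[-2,0] → [-2,0] (was ⊥); enqueue []
  #3 pop 2: in=[-5,0] → [-5,5] (was [-5,-1]); enqueue []
  #4 pop 3: in=⊥ → [-5,0] (no change)

Fixpoint:
  val[0] = [-2,0]
  val[1] = [-2,0]
  val[2] = [-5,5]
  val[3] = [-5,0]

[-2,0]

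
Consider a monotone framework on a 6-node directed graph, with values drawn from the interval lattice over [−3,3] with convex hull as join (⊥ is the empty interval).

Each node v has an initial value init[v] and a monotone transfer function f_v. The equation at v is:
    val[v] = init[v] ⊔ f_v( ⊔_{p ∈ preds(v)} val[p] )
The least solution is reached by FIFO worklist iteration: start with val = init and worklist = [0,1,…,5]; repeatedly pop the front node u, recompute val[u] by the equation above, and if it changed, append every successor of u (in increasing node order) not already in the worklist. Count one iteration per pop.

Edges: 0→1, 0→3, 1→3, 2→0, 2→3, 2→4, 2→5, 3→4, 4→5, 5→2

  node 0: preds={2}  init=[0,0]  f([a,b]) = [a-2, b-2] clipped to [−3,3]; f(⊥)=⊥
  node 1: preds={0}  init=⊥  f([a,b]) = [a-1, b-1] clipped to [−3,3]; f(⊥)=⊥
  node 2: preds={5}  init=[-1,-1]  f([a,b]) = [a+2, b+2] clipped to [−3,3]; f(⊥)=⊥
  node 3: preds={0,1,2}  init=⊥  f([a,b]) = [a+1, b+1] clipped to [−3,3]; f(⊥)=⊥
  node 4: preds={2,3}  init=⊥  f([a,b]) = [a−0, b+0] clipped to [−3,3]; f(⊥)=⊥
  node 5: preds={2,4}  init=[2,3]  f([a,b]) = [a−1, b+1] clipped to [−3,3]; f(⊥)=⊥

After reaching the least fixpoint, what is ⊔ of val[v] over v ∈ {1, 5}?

Worklist (10 pops):
  #1 pop 0: in=[-1,-1] → [-3,0] (was [0,0]); enqueue []
  #2 pop 1: in=[-3,0] → [-3,-1] (was ⊥); enqueue []
  #3 pop 2: in=[2,3] → [-1,3] (was [-1,-1]); enqueue [0]
  #4 pop 3: in=[-3,3] → [-2,3] (was ⊥); enqueue []
  #5 pop 4: in=[-2,3] → [-2,3] (was ⊥); enqueue []
  #6 pop 5: in=[-2,3] → [-3,3] (was [2,3]); enqueue [2]
  #7 pop 0: in=[-1,3] → [-3,1] (was [-3,0]); enqueue [1,3]
  #8 pop 2: in=[-3,3] → [-1,3] (no change)
  #9 pop 1: in=[-3,1] → [-3,0] (was [-3,-1]); enqueue []
  #10 pop 3: in=[-3,3] → [-2,3] (no change)

Fixpoint:
  val[0] = [-3,1]
  val[1] = [-3,0]
  val[2] = [-1,3]
  val[3] = [-2,3]
  val[4] = [-2,3]
  val[5] = [-3,3]

[-3,3]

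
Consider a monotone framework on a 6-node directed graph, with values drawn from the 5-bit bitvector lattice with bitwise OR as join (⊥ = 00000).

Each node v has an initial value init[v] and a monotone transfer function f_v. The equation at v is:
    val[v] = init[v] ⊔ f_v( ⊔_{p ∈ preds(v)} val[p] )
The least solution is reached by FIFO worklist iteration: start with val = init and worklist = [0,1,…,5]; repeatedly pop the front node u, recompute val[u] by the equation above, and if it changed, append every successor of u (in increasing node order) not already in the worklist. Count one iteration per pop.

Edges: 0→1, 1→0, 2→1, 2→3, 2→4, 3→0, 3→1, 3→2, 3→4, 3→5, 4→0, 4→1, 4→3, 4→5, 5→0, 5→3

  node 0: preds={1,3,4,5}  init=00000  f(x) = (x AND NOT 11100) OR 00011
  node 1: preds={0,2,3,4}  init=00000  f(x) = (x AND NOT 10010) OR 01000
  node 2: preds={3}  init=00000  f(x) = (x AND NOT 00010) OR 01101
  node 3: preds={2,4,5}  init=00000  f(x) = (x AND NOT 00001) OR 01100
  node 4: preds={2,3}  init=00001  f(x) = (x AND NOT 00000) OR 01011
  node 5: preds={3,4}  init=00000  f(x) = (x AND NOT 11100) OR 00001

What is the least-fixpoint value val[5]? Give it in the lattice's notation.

Trace (15 dequeues):
  [1] u=0 | in 00001 | out 00011 | prev 00000 | push {}
  [2] u=1 | in 00011 | out 01001 | prev 00000 | push {0}
  [3] u=2 | in 00000 | out 01101 | prev 00000 | push {1}
  [4] u=3 | in 01101 | out 01100 | prev 00000 | push {2}
  [5] u=4 | in 01101 | out 01111 | prev 00001 | push {3}
  [6] u=5 | in 01111 | out 00011 | prev 00000 | push {}
  [7] u=0 | in 01111 | out 00011 | ==
  [8] u=1 | in 01111 | out 01101 | prev 01001 | push {0}
  [9] u=2 | in 01100 | out 01101 | ==
  [10] u=3 | in 01111 | out 01110 | prev 01100 | push {1,2,4,5}
  [11] u=0 | in 01111 | out 00011 | ==
  [12] u=1 | in 01111 | out 01101 | ==
  [13] u=2 | in 01110 | out 01101 | ==
  [14] u=4 | in 01111 | out 01111 | ==
  [15] u=5 | in 01111 | out 00011 | ==

Converged values:
  [0] 00011
  [1] 01101
  [2] 01101
  [3] 01110
  [4] 01111
  [5] 00011

00011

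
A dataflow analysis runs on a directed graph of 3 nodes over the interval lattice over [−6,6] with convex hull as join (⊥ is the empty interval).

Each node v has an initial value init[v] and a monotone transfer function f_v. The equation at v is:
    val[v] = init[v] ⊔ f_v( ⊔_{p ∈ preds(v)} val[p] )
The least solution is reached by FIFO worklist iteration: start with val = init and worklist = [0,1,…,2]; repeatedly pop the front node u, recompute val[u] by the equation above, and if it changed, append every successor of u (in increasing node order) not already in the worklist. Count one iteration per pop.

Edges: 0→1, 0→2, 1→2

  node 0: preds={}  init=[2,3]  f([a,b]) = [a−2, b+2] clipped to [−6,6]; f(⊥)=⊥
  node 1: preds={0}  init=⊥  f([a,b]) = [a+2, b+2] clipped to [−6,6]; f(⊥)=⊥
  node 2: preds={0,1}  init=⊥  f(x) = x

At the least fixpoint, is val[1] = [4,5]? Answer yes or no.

yes

Trace (3 dequeues):
  [1] u=0 | in ⊥ | out [2,3] | ==
  [2] u=1 | in [2,3] | out [4,5] | prev ⊥ | push {}
  [3] u=2 | in [2,5] | out [2,5] | prev ⊥ | push {}

Converged values:
  [0] [2,3]
  [1] [4,5]
  [2] [2,5]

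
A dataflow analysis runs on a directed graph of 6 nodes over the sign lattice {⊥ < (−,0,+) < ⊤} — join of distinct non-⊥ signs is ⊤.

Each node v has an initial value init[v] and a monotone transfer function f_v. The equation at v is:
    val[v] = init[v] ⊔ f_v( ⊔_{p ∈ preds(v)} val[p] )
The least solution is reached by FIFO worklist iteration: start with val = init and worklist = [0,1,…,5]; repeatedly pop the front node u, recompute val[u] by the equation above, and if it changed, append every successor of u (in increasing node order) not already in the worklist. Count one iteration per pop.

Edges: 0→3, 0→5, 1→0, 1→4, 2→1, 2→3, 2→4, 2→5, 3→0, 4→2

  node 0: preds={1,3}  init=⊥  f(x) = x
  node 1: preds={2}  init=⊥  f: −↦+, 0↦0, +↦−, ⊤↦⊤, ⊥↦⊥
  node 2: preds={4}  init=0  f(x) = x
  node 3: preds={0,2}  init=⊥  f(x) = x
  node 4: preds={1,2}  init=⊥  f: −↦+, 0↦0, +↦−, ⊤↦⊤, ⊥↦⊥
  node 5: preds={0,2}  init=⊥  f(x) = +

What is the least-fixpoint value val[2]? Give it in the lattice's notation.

0

Iteration log — 10 steps:
  step 1. node 0  ⊔preds=⊥  new=⊥  stable
  step 2. node 1  ⊔preds=0  new=0  old=⊥  +wl: 0
  step 3. node 2  ⊔preds=⊥  new=0  stable
  step 4. node 3  ⊔preds=0  new=0  old=⊥  +wl: 
  step 5. node 4  ⊔preds=0  new=0  old=⊥  +wl: 2
  step 6. node 5  ⊔preds=0  new=+  old=⊥  +wl: 
  step 7. node 0  ⊔preds=0  new=0  old=⊥  +wl: 3,5
  step 8. node 2  ⊔preds=0  new=0  stable
  step 9. node 3  ⊔preds=0  new=0  stable
  step 10. node 5  ⊔preds=0  new=+  stable

Least fixpoint reached:
  node 0: 0
  node 1: 0
  node 2: 0
  node 3: 0
  node 4: 0
  node 5: +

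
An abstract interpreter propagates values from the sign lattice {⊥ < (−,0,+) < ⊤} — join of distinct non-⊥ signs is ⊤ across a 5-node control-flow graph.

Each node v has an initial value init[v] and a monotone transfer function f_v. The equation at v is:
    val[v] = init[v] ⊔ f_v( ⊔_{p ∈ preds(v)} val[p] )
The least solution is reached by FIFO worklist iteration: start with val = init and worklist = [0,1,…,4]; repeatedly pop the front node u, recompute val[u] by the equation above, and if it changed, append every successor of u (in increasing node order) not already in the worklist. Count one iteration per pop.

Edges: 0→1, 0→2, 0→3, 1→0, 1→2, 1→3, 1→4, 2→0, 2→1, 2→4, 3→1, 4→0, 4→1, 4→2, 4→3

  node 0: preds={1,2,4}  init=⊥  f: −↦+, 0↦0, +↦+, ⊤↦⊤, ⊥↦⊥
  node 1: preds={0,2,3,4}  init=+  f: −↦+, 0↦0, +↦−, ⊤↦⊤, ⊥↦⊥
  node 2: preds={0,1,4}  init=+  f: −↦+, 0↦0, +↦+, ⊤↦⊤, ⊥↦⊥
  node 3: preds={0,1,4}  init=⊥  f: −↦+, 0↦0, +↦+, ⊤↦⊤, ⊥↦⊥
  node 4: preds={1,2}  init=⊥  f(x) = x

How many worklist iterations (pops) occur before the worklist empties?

9

Trace (9 dequeues):
  [1] u=0 | in + | out + | prev ⊥ | push {}
  [2] u=1 | in + | out ⊤ | prev + | push {0}
  [3] u=2 | in ⊤ | out ⊤ | prev + | push {1}
  [4] u=3 | in ⊤ | out ⊤ | prev ⊥ | push {}
  [5] u=4 | in ⊤ | out ⊤ | prev ⊥ | push {2,3}
  [6] u=0 | in ⊤ | out ⊤ | prev + | push {}
  [7] u=1 | in ⊤ | out ⊤ | ==
  [8] u=2 | in ⊤ | out ⊤ | ==
  [9] u=3 | in ⊤ | out ⊤ | ==

Converged values:
  [0] ⊤
  [1] ⊤
  [2] ⊤
  [3] ⊤
  [4] ⊤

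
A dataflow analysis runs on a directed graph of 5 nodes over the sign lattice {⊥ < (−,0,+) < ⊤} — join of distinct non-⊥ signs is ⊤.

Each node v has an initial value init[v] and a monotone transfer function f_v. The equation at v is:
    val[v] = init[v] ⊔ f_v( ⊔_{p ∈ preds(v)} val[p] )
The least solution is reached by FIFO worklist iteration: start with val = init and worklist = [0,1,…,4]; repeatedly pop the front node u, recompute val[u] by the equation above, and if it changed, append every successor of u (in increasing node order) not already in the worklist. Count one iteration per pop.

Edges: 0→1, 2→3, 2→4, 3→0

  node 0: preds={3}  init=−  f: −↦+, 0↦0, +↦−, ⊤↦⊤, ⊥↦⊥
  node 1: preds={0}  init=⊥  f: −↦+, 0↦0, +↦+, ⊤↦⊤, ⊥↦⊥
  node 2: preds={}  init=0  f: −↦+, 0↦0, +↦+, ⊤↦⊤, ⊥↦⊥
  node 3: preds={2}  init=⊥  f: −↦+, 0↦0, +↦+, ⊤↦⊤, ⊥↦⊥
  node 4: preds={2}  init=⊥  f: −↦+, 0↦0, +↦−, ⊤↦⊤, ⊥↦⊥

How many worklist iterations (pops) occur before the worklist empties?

7

Trace (7 dequeues):
  [1] u=0 | in ⊥ | out − | ==
  [2] u=1 | in − | out + | prev ⊥ | push {}
  [3] u=2 | in ⊥ | out 0 | ==
  [4] u=3 | in 0 | out 0 | prev ⊥ | push {0}
  [5] u=4 | in 0 | out 0 | prev ⊥ | push {}
  [6] u=0 | in 0 | out ⊤ | prev − | push {1}
  [7] u=1 | in ⊤ | out ⊤ | prev + | push {}

Converged values:
  [0] ⊤
  [1] ⊤
  [2] 0
  [3] 0
  [4] 0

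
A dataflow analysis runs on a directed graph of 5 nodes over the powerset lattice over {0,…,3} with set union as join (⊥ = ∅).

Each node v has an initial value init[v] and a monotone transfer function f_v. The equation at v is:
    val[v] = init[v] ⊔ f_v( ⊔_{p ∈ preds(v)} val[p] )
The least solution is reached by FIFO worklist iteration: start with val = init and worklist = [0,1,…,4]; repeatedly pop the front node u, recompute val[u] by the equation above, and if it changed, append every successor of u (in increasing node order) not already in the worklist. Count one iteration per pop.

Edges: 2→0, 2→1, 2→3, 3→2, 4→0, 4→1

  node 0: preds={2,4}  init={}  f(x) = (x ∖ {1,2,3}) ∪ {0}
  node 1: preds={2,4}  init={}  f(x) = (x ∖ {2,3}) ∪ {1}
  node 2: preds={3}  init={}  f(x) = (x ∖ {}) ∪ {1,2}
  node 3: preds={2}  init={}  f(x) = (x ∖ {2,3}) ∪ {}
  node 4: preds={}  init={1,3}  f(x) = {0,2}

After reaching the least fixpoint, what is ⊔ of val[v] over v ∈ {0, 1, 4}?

Iteration log — 8 steps:
  step 1. node 0  ⊔preds={1,3}  new={0}  old={}  +wl: 
  step 2. node 1  ⊔preds={1,3}  new={1}  old={}  +wl: 
  step 3. node 2  ⊔preds={}  new={1,2}  old={}  +wl: 0,1
  step 4. node 3  ⊔preds={1,2}  new={1}  old={}  +wl: 2
  step 5. node 4  ⊔preds={}  new={0,1,2,3}  old={1,3}  +wl: 
  step 6. node 0  ⊔preds={0,1,2,3}  new={0}  stable
  step 7. node 1  ⊔preds={0,1,2,3}  new={0,1}  old={1}  +wl: 
  step 8. node 2  ⊔preds={1}  new={1,2}  stable

Least fixpoint reached:
  node 0: {0}
  node 1: {0,1}
  node 2: {1,2}
  node 3: {1}
  node 4: {0,1,2,3}

{0,1,2,3}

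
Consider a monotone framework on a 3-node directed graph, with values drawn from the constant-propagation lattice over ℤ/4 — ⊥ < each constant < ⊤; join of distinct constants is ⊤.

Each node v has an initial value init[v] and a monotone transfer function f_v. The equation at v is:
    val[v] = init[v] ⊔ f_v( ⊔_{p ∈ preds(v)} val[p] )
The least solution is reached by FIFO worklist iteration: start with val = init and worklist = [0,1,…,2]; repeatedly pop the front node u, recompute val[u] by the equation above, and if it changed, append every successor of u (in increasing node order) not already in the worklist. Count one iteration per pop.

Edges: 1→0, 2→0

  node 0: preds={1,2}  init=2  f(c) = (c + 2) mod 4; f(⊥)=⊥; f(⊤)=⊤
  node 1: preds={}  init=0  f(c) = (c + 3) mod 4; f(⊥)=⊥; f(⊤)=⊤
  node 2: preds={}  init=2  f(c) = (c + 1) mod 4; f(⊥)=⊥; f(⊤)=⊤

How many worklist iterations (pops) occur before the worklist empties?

3

Iteration log — 3 steps:
  step 1. node 0  ⊔preds=⊤  new=⊤  old=2  +wl: 
  step 2. node 1  ⊔preds=⊥  new=0  stable
  step 3. node 2  ⊔preds=⊥  new=2  stable

Least fixpoint reached:
  node 0: ⊤
  node 1: 0
  node 2: 2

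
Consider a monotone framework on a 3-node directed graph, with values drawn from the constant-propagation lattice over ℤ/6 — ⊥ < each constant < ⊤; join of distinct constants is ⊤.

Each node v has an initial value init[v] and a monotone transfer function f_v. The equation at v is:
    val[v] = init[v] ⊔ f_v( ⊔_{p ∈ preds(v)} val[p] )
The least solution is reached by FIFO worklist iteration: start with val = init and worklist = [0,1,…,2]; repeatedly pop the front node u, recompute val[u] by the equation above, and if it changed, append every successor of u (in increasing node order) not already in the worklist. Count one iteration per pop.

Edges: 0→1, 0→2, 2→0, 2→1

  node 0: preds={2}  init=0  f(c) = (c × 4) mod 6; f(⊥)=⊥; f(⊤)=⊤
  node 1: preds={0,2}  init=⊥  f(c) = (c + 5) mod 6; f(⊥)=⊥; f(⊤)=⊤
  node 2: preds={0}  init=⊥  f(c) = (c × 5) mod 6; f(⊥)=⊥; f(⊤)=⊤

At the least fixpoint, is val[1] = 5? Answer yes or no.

yes

Iteration log — 5 steps:
  step 1. node 0  ⊔preds=⊥  new=0  stable
  step 2. node 1  ⊔preds=0  new=5  old=⊥  +wl: 
  step 3. node 2  ⊔preds=0  new=0  old=⊥  +wl: 0,1
  step 4. node 0  ⊔preds=0  new=0  stable
  step 5. node 1  ⊔preds=0  new=5  stable

Least fixpoint reached:
  node 0: 0
  node 1: 5
  node 2: 0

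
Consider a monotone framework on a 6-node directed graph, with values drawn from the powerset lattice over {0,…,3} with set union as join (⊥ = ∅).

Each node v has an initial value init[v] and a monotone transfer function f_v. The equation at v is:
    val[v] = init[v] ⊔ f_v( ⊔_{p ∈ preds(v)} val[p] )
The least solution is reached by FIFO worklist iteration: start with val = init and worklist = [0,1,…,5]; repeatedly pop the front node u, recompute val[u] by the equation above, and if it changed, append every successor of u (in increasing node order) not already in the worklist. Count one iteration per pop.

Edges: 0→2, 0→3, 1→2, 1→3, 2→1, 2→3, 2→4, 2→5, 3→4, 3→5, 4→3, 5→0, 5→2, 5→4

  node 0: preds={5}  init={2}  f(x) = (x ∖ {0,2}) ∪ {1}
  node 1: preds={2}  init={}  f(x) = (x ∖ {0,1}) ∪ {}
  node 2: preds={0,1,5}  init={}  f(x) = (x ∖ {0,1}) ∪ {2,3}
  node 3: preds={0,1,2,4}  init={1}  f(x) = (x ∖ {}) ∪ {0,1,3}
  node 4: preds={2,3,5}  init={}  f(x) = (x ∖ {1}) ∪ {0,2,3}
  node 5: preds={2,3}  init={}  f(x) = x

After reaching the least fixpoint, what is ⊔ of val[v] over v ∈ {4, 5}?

Trace (12 dequeues):
  [1] u=0 | in {} | out {1,2} | prev {2} | push {}
  [2] u=1 | in {} | out {} | ==
  [3] u=2 | in {1,2} | out {2,3} | prev {} | push {1}
  [4] u=3 | in {1,2,3} | out {0,1,2,3} | prev {1} | push {}
  [5] u=4 | in {0,1,2,3} | out {0,2,3} | prev {} | push {3}
  [6] u=5 | in {0,1,2,3} | out {0,1,2,3} | prev {} | push {0,2,4}
  [7] u=1 | in {2,3} | out {2,3} | prev {} | push {}
  [8] u=3 | in {0,1,2,3} | out {0,1,2,3} | ==
  [9] u=0 | in {0,1,2,3} | out {1,2,3} | prev {1,2} | push {3}
  [10] u=2 | in {0,1,2,3} | out {2,3} | ==
  [11] u=4 | in {0,1,2,3} | out {0,2,3} | ==
  [12] u=3 | in {0,1,2,3} | out {0,1,2,3} | ==

Converged values:
  [0] {1,2,3}
  [1] {2,3}
  [2] {2,3}
  [3] {0,1,2,3}
  [4] {0,2,3}
  [5] {0,1,2,3}

{0,1,2,3}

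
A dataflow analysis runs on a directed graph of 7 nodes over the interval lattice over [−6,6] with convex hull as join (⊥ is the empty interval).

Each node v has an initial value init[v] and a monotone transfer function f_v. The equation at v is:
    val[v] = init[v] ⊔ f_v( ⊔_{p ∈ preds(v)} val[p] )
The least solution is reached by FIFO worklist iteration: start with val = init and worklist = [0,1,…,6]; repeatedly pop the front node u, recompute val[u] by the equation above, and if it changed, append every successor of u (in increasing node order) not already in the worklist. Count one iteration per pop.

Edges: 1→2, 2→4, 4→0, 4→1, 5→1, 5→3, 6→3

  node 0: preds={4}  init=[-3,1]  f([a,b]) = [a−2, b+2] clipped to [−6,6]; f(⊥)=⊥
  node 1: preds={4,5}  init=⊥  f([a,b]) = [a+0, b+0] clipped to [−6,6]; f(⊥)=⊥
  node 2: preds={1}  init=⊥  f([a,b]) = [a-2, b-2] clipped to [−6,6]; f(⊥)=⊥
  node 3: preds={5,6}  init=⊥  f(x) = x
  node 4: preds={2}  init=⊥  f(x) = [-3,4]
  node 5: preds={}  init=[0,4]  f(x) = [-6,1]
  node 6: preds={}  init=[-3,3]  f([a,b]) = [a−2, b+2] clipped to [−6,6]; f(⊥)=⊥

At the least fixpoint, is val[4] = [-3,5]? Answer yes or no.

no

Trace (12 dequeues):
  [1] u=0 | in ⊥ | out [-3,1] | ==
  [2] u=1 | in [0,4] | out [0,4] | prev ⊥ | push {}
  [3] u=2 | in [0,4] | out [-2,2] | prev ⊥ | push {}
  [4] u=3 | in [-3,4] | out [-3,4] | prev ⊥ | push {}
  [5] u=4 | in [-2,2] | out [-3,4] | prev ⊥ | push {0,1}
  [6] u=5 | in ⊥ | out [-6,4] | prev [0,4] | push {3}
  [7] u=6 | in ⊥ | out [-3,3] | ==
  [8] u=0 | in [-3,4] | out [-5,6] | prev [-3,1] | push {}
  [9] u=1 | in [-6,4] | out [-6,4] | prev [0,4] | push {2}
  [10] u=3 | in [-6,4] | out [-6,4] | prev [-3,4] | push {}
  [11] u=2 | in [-6,4] | out [-6,2] | prev [-2,2] | push {4}
  [12] u=4 | in [-6,2] | out [-3,4] | ==

Converged values:
  [0] [-5,6]
  [1] [-6,4]
  [2] [-6,2]
  [3] [-6,4]
  [4] [-3,4]
  [5] [-6,4]
  [6] [-3,3]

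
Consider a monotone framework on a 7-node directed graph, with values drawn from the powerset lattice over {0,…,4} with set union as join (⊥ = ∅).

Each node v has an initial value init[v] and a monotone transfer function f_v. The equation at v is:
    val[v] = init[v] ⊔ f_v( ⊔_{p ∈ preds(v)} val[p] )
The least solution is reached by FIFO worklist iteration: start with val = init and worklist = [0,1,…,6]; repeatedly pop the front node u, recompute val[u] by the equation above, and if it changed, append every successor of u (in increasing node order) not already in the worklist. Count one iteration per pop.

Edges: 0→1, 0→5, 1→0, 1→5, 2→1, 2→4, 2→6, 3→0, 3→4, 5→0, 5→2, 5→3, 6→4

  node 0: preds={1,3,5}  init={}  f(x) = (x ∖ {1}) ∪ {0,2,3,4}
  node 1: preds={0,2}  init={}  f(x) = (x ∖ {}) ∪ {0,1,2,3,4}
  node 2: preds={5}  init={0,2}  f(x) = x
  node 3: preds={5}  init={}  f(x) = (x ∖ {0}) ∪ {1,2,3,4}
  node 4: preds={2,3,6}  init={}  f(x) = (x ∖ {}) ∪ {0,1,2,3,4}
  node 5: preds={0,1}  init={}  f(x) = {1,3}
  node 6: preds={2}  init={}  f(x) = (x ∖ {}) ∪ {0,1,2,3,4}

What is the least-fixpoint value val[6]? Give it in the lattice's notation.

Iteration log — 13 steps:
  step 1. node 0  ⊔preds={}  new={0,2,3,4}  old={}  +wl: 
  step 2. node 1  ⊔preds={0,2,3,4}  new={0,1,2,3,4}  old={}  +wl: 0
  step 3. node 2  ⊔preds={}  new={0,2}  stable
  step 4. node 3  ⊔preds={}  new={1,2,3,4}  old={}  +wl: 
  step 5. node 4  ⊔preds={0,1,2,3,4}  new={0,1,2,3,4}  old={}  +wl: 
  step 6. node 5  ⊔preds={0,1,2,3,4}  new={1,3}  old={}  +wl: 2,3
  step 7. node 6  ⊔preds={0,2}  new={0,1,2,3,4}  old={}  +wl: 4
  step 8. node 0  ⊔preds={0,1,2,3,4}  new={0,2,3,4}  stable
  step 9. node 2  ⊔preds={1,3}  new={0,1,2,3}  old={0,2}  +wl: 1,6
  step 10. node 3  ⊔preds={1,3}  new={1,2,3,4}  stable
  step 11. node 4  ⊔preds={0,1,2,3,4}  new={0,1,2,3,4}  stable
  step 12. node 1  ⊔preds={0,1,2,3,4}  new={0,1,2,3,4}  stable
  step 13. node 6  ⊔preds={0,1,2,3}  new={0,1,2,3,4}  stable

Least fixpoint reached:
  node 0: {0,2,3,4}
  node 1: {0,1,2,3,4}
  node 2: {0,1,2,3}
  node 3: {1,2,3,4}
  node 4: {0,1,2,3,4}
  node 5: {1,3}
  node 6: {0,1,2,3,4}

{0,1,2,3,4}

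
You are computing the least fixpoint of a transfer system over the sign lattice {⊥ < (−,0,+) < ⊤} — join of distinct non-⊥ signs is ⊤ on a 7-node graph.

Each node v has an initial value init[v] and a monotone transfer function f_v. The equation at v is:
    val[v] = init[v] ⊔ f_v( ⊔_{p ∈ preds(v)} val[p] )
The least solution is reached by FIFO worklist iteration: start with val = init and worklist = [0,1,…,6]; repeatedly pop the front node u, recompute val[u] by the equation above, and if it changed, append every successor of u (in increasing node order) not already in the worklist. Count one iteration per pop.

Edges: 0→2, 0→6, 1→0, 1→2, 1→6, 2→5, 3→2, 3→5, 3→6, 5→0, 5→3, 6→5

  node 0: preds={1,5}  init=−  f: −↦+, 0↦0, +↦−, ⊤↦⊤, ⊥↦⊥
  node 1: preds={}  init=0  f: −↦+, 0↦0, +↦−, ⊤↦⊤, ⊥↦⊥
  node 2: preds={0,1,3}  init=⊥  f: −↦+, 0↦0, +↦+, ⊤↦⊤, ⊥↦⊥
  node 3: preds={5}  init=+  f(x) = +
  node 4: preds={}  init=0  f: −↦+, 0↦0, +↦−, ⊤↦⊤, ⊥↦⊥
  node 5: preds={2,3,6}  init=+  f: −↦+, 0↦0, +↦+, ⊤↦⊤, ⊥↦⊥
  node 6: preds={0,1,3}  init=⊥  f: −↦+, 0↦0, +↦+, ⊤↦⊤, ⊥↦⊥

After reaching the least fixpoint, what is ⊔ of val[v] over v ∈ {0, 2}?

Trace (10 dequeues):
  [1] u=0 | in ⊤ | out ⊤ | prev − | push {}
  [2] u=1 | in ⊥ | out 0 | ==
  [3] u=2 | in ⊤ | out ⊤ | prev ⊥ | push {}
  [4] u=3 | in + | out + | ==
  [5] u=4 | in ⊥ | out 0 | ==
  [6] u=5 | in ⊤ | out ⊤ | prev + | push {0,3}
  [7] u=6 | in ⊤ | out ⊤ | prev ⊥ | push {5}
  [8] u=0 | in ⊤ | out ⊤ | ==
  [9] u=3 | in ⊤ | out + | ==
  [10] u=5 | in ⊤ | out ⊤ | ==

Converged values:
  [0] ⊤
  [1] 0
  [2] ⊤
  [3] +
  [4] 0
  [5] ⊤
  [6] ⊤

⊤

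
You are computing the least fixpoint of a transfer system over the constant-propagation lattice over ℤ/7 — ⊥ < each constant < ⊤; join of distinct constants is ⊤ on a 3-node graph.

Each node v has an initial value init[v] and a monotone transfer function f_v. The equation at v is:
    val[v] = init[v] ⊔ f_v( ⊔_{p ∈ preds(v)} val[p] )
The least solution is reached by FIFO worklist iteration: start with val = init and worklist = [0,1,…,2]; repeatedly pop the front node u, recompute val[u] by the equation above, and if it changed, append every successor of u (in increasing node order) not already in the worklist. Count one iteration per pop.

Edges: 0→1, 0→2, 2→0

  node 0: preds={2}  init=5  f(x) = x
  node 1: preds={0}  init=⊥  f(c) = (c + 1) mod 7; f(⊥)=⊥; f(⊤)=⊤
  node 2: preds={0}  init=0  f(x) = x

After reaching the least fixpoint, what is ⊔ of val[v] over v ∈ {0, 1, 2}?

⊤

Trace (4 dequeues):
  [1] u=0 | in 0 | out ⊤ | prev 5 | push {}
  [2] u=1 | in ⊤ | out ⊤ | prev ⊥ | push {}
  [3] u=2 | in ⊤ | out ⊤ | prev 0 | push {0}
  [4] u=0 | in ⊤ | out ⊤ | ==

Converged values:
  [0] ⊤
  [1] ⊤
  [2] ⊤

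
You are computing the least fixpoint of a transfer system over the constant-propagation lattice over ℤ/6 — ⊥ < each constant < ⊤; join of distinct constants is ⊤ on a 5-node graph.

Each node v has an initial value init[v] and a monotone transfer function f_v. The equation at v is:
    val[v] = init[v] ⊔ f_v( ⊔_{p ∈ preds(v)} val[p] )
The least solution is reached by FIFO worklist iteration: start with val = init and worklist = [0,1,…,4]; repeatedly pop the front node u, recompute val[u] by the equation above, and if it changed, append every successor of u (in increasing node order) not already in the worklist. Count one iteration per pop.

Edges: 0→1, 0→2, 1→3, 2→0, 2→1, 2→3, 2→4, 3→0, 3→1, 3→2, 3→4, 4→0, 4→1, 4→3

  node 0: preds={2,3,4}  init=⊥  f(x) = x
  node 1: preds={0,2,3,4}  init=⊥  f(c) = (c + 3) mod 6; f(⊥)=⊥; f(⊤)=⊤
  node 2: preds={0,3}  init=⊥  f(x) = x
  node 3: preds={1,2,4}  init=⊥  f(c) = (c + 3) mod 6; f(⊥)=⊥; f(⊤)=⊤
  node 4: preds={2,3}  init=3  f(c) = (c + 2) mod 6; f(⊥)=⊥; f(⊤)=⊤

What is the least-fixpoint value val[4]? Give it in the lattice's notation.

⊤

Iteration log — 12 steps:
  step 1. node 0  ⊔preds=3  new=3  old=⊥  +wl: 
  step 2. node 1  ⊔preds=3  new=0  old=⊥  +wl: 
  step 3. node 2  ⊔preds=3  new=3  old=⊥  +wl: 0,1
  step 4. node 3  ⊔preds=⊤  new=⊤  old=⊥  +wl: 2
  step 5. node 4  ⊔preds=⊤  new=⊤  old=3  +wl: 3
  step 6. node 0  ⊔preds=⊤  new=⊤  old=3  +wl: 
  step 7. node 1  ⊔preds=⊤  new=⊤  old=0  +wl: 
  step 8. node 2  ⊔preds=⊤  new=⊤  old=3  +wl: 0,1,4
  step 9. node 3  ⊔preds=⊤  new=⊤  stable
  step 10. node 0  ⊔preds=⊤  new=⊤  stable
  step 11. node 1  ⊔preds=⊤  new=⊤  stable
  step 12. node 4  ⊔preds=⊤  new=⊤  stable

Least fixpoint reached:
  node 0: ⊤
  node 1: ⊤
  node 2: ⊤
  node 3: ⊤
  node 4: ⊤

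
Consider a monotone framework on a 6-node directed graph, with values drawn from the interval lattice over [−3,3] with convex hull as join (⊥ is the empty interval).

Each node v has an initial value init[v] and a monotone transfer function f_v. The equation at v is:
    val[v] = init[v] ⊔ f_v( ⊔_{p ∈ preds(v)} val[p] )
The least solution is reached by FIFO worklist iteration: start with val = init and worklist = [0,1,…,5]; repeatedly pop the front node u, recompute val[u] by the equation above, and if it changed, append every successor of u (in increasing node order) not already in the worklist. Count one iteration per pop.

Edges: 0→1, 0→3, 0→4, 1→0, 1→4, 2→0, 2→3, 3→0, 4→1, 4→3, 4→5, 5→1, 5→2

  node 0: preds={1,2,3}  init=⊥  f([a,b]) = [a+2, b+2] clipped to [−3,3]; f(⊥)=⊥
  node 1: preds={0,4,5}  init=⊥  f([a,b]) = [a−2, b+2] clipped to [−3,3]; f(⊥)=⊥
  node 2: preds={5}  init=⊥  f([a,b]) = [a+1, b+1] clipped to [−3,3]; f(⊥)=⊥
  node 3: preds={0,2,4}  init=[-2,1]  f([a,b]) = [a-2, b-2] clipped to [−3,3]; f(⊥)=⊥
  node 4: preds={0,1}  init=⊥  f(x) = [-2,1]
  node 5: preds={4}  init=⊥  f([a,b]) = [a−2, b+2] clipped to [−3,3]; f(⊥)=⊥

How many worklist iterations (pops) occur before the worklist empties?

Trace (14 dequeues):
  [1] u=0 | in [-2,1] | out [0,3] | prev ⊥ | push {}
  [2] u=1 | in [0,3] | out [-2,3] | prev ⊥ | push {0}
  [3] u=2 | in ⊥ | out ⊥ | ==
  [4] u=3 | in [0,3] | out [-2,1] | ==
  [5] u=4 | in [-2,3] | out [-2,1] | prev ⊥ | push {1,3}
  [6] u=5 | in [-2,1] | out [-3,3] | prev ⊥ | push {2}
  [7] u=0 | in [-2,3] | out [0,3] | ==
  [8] u=1 | in [-3,3] | out [-3,3] | prev [-2,3] | push {0,4}
  [9] u=3 | in [-2,3] | out [-3,1] | prev [-2,1] | push {}
  [10] u=2 | in [-3,3] | out [-2,3] | prev ⊥ | push {3}
  [11] u=0 | in [-3,3] | out [-1,3] | prev [0,3] | push {1}
  [12] u=4 | in [-3,3] | out [-2,1] | ==
  [13] u=3 | in [-2,3] | out [-3,1] | ==
  [14] u=1 | in [-3,3] | out [-3,3] | ==

Converged values:
  [0] [-1,3]
  [1] [-3,3]
  [2] [-2,3]
  [3] [-3,1]
  [4] [-2,1]
  [5] [-3,3]

14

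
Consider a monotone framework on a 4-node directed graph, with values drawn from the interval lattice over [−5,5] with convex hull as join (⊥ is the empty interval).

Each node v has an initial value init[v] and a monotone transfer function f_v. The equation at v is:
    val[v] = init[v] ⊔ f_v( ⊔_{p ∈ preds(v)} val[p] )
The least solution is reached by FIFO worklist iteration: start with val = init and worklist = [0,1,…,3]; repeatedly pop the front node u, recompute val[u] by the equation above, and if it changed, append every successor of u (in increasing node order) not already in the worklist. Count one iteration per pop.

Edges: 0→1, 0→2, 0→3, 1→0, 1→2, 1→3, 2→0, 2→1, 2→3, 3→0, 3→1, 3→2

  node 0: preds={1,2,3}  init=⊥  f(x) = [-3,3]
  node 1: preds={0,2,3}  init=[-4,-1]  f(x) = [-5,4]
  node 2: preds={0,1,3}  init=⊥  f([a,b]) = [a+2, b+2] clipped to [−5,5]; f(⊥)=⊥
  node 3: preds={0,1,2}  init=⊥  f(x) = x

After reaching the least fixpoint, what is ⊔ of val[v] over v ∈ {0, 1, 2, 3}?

Worklist (7 pops):
  #1 pop 0: in=[-4,-1] → [-3,3] (was ⊥); enqueue []
  #2 pop 1: in=[-3,3] → [-5,4] (was [-4,-1]); enqueue [0]
  #3 pop 2: in=[-5,4] → [-3,5] (was ⊥); enqueue [1]
  #4 pop 3: in=[-5,5] → [-5,5] (was ⊥); enqueue [2]
  #5 pop 0: in=[-5,5] → [-3,3] (no change)
  #6 pop 1: in=[-5,5] → [-5,4] (no change)
  #7 pop 2: in=[-5,5] → [-3,5] (no change)

Fixpoint:
  val[0] = [-3,3]
  val[1] = [-5,4]
  val[2] = [-3,5]
  val[3] = [-5,5]

[-5,5]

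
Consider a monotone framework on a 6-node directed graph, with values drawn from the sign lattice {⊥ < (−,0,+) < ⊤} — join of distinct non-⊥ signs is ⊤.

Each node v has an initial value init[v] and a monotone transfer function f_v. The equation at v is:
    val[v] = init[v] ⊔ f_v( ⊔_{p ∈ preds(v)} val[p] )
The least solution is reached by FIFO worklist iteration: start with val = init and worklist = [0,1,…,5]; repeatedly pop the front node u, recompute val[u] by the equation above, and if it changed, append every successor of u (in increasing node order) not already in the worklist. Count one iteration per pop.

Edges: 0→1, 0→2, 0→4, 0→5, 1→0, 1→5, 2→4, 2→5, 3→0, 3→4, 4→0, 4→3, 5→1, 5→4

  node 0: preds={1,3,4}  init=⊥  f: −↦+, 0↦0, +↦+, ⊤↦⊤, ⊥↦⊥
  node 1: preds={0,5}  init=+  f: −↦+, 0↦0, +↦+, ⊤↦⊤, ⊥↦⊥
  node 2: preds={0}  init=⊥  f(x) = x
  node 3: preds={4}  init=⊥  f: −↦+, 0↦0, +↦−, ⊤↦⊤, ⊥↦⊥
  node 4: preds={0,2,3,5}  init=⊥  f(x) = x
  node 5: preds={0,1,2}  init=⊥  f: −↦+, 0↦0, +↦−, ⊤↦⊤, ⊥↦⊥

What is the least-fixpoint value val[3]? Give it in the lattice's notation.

Worklist (18 pops):
  #1 pop 0: in=+ → + (was ⊥); enqueue []
  #2 pop 1: in=+ → + (no change)
  #3 pop 2: in=+ → + (was ⊥); enqueue []
  #4 pop 3: in=⊥ → ⊥ (no change)
  #5 pop 4: in=+ → + (was ⊥); enqueue [0,3]
  #6 pop 5: in=+ → − (was ⊥); enqueue [1,4]
  #7 pop 0: in=+ → + (no change)
  #8 pop 3: in=+ → − (was ⊥); enqueue [0]
  #9 pop 1: in=⊤ → ⊤ (was +); enqueue [5]
  #10 pop 4: in=⊤ → ⊤ (was +); enqueue [3]
  #11 pop 0: in=⊤ → ⊤ (was +); enqueue [1,2,4]
  #12 pop 5: in=⊤ → ⊤ (was −); enqueue []
  #13 pop 3: in=⊤ → ⊤ (was −); enqueue [0]
  #14 pop 1: in=⊤ → ⊤ (no change)
  #15 pop 2: in=⊤ → ⊤ (was +); enqueue [5]
  #16 pop 4: in=⊤ → ⊤ (no change)
  #17 pop 0: in=⊤ → ⊤ (no change)
  #18 pop 5: in=⊤ → ⊤ (no change)

Fixpoint:
  val[0] = ⊤
  val[1] = ⊤
  val[2] = ⊤
  val[3] = ⊤
  val[4] = ⊤
  val[5] = ⊤

⊤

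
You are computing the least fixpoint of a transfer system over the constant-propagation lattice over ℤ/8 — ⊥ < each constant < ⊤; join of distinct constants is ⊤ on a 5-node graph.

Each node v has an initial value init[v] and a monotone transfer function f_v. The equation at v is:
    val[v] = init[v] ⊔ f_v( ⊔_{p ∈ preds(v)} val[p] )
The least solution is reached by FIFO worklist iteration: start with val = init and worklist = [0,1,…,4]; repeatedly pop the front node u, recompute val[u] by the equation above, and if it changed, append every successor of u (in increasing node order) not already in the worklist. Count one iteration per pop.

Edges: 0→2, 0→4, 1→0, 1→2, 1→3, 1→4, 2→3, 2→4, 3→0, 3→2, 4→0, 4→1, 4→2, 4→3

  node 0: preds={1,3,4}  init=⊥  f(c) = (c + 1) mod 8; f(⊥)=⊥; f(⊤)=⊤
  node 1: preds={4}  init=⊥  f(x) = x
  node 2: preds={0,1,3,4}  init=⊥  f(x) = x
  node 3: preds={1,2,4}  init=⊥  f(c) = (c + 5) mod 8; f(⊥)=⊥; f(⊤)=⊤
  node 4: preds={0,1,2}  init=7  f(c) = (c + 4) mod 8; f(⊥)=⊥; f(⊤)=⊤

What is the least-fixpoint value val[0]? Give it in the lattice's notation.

Trace (12 dequeues):
  [1] u=0 | in 7 | out 0 | prev ⊥ | push {}
  [2] u=1 | in 7 | out 7 | prev ⊥ | push {0}
  [3] u=2 | in ⊤ | out ⊤ | prev ⊥ | push {}
  [4] u=3 | in ⊤ | out ⊤ | prev ⊥ | push {2}
  [5] u=4 | in ⊤ | out ⊤ | prev 7 | push {1,3}
  [6] u=0 | in ⊤ | out ⊤ | prev 0 | push {4}
  [7] u=2 | in ⊤ | out ⊤ | ==
  [8] u=1 | in ⊤ | out ⊤ | prev 7 | push {0,2}
  [9] u=3 | in ⊤ | out ⊤ | ==
  [10] u=4 | in ⊤ | out ⊤ | ==
  [11] u=0 | in ⊤ | out ⊤ | ==
  [12] u=2 | in ⊤ | out ⊤ | ==

Converged values:
  [0] ⊤
  [1] ⊤
  [2] ⊤
  [3] ⊤
  [4] ⊤

⊤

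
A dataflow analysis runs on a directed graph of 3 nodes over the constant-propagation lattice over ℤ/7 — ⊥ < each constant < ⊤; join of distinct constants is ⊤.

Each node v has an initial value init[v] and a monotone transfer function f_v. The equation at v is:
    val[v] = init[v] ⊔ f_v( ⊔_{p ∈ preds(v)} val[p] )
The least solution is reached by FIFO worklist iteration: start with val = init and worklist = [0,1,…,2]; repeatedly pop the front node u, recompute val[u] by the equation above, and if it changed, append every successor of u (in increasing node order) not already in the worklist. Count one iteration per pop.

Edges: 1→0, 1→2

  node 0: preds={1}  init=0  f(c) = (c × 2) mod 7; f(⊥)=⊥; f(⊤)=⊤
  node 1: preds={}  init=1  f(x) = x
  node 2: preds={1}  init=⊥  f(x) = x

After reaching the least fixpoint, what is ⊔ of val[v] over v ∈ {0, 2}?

Trace (3 dequeues):
  [1] u=0 | in 1 | out ⊤ | prev 0 | push {}
  [2] u=1 | in ⊥ | out 1 | ==
  [3] u=2 | in 1 | out 1 | prev ⊥ | push {}

Converged values:
  [0] ⊤
  [1] 1
  [2] 1

⊤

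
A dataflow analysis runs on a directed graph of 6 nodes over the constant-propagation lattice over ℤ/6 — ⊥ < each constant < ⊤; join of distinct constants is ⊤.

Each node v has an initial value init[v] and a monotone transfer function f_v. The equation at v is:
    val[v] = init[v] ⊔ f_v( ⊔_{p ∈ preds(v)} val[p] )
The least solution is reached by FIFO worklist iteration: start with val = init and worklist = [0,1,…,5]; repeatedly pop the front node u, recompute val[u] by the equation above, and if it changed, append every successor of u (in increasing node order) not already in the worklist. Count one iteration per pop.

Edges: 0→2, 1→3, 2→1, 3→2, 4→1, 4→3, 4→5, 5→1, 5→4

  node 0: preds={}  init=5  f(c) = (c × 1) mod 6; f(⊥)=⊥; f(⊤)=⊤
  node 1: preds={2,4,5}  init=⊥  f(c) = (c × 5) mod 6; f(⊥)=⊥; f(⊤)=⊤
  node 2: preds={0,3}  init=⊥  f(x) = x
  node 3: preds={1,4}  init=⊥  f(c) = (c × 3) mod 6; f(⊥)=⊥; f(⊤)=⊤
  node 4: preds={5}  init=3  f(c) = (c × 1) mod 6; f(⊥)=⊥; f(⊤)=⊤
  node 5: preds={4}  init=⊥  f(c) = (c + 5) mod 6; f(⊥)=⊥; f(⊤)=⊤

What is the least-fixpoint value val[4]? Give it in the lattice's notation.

⊤

Trace (15 dequeues):
  [1] u=0 | in ⊥ | out 5 | ==
  [2] u=1 | in 3 | out 3 | prev ⊥ | push {}
  [3] u=2 | in 5 | out 5 | prev ⊥ | push {1}
  [4] u=3 | in 3 | out 3 | prev ⊥ | push {2}
  [5] u=4 | in ⊥ | out 3 | ==
  [6] u=5 | in 3 | out 2 | prev ⊥ | push {4}
  [7] u=1 | in ⊤ | out ⊤ | prev 3 | push {3}
  [8] u=2 | in ⊤ | out ⊤ | prev 5 | push {1}
  [9] u=4 | in 2 | out ⊤ | prev 3 | push {5}
  [10] u=3 | in ⊤ | out ⊤ | prev 3 | push {2}
  [11] u=1 | in ⊤ | out ⊤ | ==
  [12] u=5 | in ⊤ | out ⊤ | prev 2 | push {1,4}
  [13] u=2 | in ⊤ | out ⊤ | ==
  [14] u=1 | in ⊤ | out ⊤ | ==
  [15] u=4 | in ⊤ | out ⊤ | ==

Converged values:
  [0] 5
  [1] ⊤
  [2] ⊤
  [3] ⊤
  [4] ⊤
  [5] ⊤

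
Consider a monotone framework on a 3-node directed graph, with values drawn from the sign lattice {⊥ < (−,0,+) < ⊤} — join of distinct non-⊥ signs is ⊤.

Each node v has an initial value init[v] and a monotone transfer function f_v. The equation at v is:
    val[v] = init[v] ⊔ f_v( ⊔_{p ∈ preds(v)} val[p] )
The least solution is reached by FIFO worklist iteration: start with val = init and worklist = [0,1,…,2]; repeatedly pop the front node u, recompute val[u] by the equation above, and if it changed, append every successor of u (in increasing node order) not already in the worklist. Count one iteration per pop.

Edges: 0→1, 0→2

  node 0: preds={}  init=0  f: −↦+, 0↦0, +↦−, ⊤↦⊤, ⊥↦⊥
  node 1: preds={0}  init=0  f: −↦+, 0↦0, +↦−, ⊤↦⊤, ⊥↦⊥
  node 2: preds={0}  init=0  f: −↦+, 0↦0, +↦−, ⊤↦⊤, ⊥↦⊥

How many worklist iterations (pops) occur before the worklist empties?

3

Trace (3 dequeues):
  [1] u=0 | in ⊥ | out 0 | ==
  [2] u=1 | in 0 | out 0 | ==
  [3] u=2 | in 0 | out 0 | ==

Converged values:
  [0] 0
  [1] 0
  [2] 0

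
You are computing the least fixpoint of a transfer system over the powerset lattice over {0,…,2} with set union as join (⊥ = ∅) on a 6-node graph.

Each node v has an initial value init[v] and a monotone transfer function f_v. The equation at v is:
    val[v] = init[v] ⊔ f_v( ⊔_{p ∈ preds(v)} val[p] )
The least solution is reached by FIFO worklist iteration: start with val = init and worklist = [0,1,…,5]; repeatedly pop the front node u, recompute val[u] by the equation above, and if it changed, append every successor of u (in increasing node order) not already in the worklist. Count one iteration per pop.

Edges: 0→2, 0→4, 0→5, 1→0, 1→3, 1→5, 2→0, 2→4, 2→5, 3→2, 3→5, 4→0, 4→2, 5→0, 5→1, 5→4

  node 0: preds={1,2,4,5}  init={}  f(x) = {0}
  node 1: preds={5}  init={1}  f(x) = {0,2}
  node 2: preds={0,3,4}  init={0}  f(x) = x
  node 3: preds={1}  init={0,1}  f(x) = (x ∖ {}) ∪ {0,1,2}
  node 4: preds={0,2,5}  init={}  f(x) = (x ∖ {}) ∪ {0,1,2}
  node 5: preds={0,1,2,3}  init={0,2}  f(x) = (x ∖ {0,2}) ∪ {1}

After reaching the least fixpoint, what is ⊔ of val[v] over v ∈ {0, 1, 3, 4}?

Trace (12 dequeues):
  [1] u=0 | in {0,1,2} | out {0} | prev {} | push {}
  [2] u=1 | in {0,2} | out {0,1,2} | prev {1} | push {0}
  [3] u=2 | in {0,1} | out {0,1} | prev {0} | push {}
  [4] u=3 | in {0,1,2} | out {0,1,2} | prev {0,1} | push {2}
  [5] u=4 | in {0,1,2} | out {0,1,2} | prev {} | push {}
  [6] u=5 | in {0,1,2} | out {0,1,2} | prev {0,2} | push {1,4}
  [7] u=0 | in {0,1,2} | out {0} | ==
  [8] u=2 | in {0,1,2} | out {0,1,2} | prev {0,1} | push {0,5}
  [9] u=1 | in {0,1,2} | out {0,1,2} | ==
  [10] u=4 | in {0,1,2} | out {0,1,2} | ==
  [11] u=0 | in {0,1,2} | out {0} | ==
  [12] u=5 | in {0,1,2} | out {0,1,2} | ==

Converged values:
  [0] {0}
  [1] {0,1,2}
  [2] {0,1,2}
  [3] {0,1,2}
  [4] {0,1,2}
  [5] {0,1,2}

{0,1,2}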